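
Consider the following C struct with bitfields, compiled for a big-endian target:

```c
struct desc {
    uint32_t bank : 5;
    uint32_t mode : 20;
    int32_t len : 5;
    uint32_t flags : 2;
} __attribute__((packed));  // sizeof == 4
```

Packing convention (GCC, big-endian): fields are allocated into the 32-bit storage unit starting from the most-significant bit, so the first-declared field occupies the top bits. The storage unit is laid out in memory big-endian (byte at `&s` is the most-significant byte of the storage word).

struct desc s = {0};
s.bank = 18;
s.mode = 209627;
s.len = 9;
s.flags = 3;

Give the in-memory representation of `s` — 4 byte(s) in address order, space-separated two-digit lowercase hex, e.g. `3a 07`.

91 99 6d a7

[27+:5] bank=18 & 0x1f = 0x12; word=0x90000000
[7+:20] mode=209627 & 0xfffff = 0x332db; word=0x91996d80
[2+:5] len=9 & 0x1f = 0x9; word=0x91996da4
[0+:2] flags=3 & 0x3 = 0x3; word=0x91996da7
word = 0x91996da7 → big-endian bytes:
  [0]=0x91  [1]=0x99  [2]=0x6d  [3]=0xa7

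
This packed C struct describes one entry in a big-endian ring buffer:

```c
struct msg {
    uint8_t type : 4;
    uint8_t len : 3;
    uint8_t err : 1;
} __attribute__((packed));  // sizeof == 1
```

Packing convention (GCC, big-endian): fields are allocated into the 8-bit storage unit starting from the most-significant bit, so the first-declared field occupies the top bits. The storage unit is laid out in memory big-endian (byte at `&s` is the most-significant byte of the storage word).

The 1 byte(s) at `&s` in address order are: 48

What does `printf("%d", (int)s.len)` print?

[0]=0x48 (big-endian) → word 0x48
type:4 @ bit 4 → (0x48>>4)&0xf = 0x4
len:3 @ bit 1 → (0x48>>1)&0x7 = 0x4  ←
err:1 @ bit 0 → (0x48>>0)&0x1 = 0x0

4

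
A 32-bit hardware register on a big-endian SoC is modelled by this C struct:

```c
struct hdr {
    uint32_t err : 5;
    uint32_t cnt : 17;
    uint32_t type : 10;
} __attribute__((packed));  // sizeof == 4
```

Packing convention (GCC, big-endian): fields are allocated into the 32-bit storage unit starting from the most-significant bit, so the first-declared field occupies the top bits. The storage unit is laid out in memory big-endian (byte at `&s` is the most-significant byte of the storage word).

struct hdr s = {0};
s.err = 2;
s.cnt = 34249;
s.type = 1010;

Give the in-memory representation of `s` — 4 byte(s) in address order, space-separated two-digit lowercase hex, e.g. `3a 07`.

err:5 = 2 → 0x2 << 27 → word 0x10000000
cnt:17 = 34249 → 0x85c9 << 10 → word 0x12172400
type:10 = 1010 → 0x3f2 << 0 → word 0x121727f2
word = 0x121727f2 → big-endian bytes:
  [0]=0x12  [1]=0x17  [2]=0x27  [3]=0xf2

12 17 27 f2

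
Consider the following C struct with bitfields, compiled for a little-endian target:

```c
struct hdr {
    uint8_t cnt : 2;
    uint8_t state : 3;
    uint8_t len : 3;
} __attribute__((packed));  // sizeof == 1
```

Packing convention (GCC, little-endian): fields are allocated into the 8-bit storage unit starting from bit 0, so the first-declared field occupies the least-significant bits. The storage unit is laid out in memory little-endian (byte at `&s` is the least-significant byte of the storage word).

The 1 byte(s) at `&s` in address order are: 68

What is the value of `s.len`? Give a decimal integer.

[0]=0x68 (little-endian) → word 0x68
cnt [0+:2] = (word>>0) & 0x3 = 0
state [2+:3] = (word>>2) & 0x7 = 2
len [5+:3] = (word>>5) & 0x7 = 3  ←

3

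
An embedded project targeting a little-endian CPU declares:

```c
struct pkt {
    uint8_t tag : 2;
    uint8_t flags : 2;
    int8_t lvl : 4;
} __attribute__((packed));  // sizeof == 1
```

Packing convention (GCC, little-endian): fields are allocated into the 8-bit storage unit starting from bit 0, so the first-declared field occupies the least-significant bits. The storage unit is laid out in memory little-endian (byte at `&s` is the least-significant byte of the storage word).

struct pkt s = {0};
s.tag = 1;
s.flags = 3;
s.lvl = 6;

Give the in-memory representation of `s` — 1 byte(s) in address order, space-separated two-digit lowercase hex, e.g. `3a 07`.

tag (2b) val=1 bits=0x1 at bit 0: 0x01
flags (2b) val=3 bits=0x3 at bit 2: 0x0d
lvl (4b) val=6 bits=0x6 at bit 4: 0x6d
word = 0x6d → little-endian bytes:
  [0]=0x6d

6d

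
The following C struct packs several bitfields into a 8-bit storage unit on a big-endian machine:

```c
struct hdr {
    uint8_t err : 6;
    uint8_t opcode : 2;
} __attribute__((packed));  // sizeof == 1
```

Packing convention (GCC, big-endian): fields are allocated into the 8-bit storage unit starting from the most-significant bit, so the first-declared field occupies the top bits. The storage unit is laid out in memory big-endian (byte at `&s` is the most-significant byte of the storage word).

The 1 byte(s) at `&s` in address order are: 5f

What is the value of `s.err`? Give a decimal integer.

23

[0]=0x5f (big-endian) → word 0x5f
err:6 @ bit 2 → (0x5f>>2)&0x3f = 0x17  ←
opcode:2 @ bit 0 → (0x5f>>0)&0x3 = 0x3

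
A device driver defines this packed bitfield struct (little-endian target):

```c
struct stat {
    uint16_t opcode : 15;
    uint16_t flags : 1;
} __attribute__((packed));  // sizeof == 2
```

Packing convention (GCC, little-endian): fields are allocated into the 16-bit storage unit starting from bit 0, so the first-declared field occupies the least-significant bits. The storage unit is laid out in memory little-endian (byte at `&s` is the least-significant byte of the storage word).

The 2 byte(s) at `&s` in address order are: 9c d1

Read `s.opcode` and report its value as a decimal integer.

20892

[0]=0x9c [1]=0xd1 (little-endian) → word 0xd19c
opcode [0+:15] = (word>>0) & 0x7fff = 20892  ←
flags [15+:1] = (word>>15) & 0x1 = 1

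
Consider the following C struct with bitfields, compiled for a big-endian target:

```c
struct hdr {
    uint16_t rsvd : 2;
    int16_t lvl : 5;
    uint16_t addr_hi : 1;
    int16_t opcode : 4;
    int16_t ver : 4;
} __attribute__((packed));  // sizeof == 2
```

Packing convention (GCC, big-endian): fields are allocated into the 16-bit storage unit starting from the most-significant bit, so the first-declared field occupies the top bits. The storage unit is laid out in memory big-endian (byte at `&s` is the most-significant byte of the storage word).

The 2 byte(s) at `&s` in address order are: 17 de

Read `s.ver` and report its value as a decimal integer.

-2

[0]=0x17 [1]=0xde (big-endian) → word 0x17de
rsvd:2 @ bit 14 → (0x17de>>14)&0x3 = 0x0
lvl:5 @ bit 9 → (0x17de>>9)&0x1f = 0xb
addr_hi:1 @ bit 8 → (0x17de>>8)&0x1 = 0x1
opcode:4 @ bit 4 → (0x17de>>4)&0xf = 0xd
ver:4 @ bit 0 → (0x17de>>0)&0xf = 0xe  ←
ver signed 4b, MSB=1: 14 - 16 = -2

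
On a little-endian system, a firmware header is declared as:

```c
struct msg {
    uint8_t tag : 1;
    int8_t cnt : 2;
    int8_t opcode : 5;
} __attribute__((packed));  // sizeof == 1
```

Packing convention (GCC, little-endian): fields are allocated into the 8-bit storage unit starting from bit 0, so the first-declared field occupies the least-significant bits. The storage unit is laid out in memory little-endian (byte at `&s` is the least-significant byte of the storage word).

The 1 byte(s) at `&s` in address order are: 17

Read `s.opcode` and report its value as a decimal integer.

2

[0]=0x17 (little-endian) → word 0x17
tag [0+:1] = (word>>0) & 0x1 = 1
cnt [1+:2] = (word>>1) & 0x3 = 3
opcode [3+:5] = (word>>3) & 0x1f = 2  ←
opcode signed 5b, MSB=0: value = 2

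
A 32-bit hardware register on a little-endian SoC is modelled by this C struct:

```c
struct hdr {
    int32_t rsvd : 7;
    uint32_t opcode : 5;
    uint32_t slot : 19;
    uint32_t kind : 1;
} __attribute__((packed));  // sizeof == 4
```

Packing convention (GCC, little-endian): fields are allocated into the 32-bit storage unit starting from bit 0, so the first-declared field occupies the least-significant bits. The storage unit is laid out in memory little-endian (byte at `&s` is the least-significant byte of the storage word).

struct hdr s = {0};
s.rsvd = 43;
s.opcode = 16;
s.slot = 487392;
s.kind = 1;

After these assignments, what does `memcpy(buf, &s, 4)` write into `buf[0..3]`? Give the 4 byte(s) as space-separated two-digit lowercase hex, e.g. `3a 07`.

rsvd:7 = 43 → 0x2b << 0 → word 0x0000002b
opcode:5 = 16 → 0x10 << 7 → word 0x0000082b
slot:19 = 487392 → 0x76fe0 << 12 → word 0x76fe082b
kind:1 = 1 → 0x1 << 31 → word 0xf6fe082b
word = 0xf6fe082b → little-endian bytes:
  [0]=0x2b  [1]=0x08  [2]=0xfe  [3]=0xf6

2b 08 fe f6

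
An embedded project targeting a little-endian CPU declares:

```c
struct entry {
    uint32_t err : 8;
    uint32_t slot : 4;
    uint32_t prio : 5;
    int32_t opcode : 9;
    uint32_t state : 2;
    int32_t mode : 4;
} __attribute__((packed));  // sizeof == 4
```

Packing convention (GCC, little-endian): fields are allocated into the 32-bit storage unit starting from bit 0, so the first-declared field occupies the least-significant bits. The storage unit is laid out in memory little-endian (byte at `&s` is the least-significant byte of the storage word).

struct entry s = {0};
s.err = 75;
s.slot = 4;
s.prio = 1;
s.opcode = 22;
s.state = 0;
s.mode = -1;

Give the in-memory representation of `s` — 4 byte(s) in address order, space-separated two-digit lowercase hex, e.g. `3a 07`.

err (8b) val=75 bits=0x4b at bit 0: 0x0000004b
slot (4b) val=4 bits=0x4 at bit 8: 0x0000044b
prio (5b) val=1 bits=0x1 at bit 12: 0x0000144b
opcode (9b) val=22 bits=0x16 at bit 17: 0x002c144b
state (2b) val=0 bits=0x0 at bit 26: 0x002c144b
mode (4b) val=-1 bits=0xf at bit 28: 0xf02c144b
word = 0xf02c144b → little-endian bytes:
  [0]=0x4b  [1]=0x14  [2]=0x2c  [3]=0xf0

4b 14 2c f0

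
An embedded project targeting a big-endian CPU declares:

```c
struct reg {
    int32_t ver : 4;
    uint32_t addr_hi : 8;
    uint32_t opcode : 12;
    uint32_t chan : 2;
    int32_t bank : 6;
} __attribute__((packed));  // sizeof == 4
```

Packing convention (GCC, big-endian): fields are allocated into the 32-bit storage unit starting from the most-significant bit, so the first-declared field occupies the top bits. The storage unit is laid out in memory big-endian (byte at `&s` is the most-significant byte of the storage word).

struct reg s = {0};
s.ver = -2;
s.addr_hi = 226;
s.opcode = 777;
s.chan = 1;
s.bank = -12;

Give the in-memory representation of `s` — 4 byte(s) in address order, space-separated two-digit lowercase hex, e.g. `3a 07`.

[28+:4] ver=-2 & 0xf = 0xe; word=0xe0000000
[20+:8] addr_hi=226 & 0xff = 0xe2; word=0xee200000
[8+:12] opcode=777 & 0xfff = 0x309; word=0xee230900
[6+:2] chan=1 & 0x3 = 0x1; word=0xee230940
[0+:6] bank=-12 & 0x3f = 0x34; word=0xee230974
word = 0xee230974 → big-endian bytes:
  [0]=0xee  [1]=0x23  [2]=0x09  [3]=0x74

ee 23 09 74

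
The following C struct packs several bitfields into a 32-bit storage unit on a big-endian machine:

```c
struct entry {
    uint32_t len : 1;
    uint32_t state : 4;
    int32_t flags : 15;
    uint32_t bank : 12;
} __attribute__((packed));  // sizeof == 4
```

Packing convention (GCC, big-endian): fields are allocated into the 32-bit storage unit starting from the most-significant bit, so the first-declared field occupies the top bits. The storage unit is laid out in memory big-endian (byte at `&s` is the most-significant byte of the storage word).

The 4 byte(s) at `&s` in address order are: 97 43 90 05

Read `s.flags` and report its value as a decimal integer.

[0]=0x97 [1]=0x43 [2]=0x90 [3]=0x05 (big-endian) → word 0x97439005
len [31+:1] = (word>>31) & 0x1 = 1
state [27+:4] = (word>>27) & 0xf = 2
flags [12+:15] = (word>>12) & 0x7fff = 29753  ←
bank [0+:12] = (word>>0) & 0xfff = 5
flags signed 15b, MSB=1: 29753 - 32768 = -3015

-3015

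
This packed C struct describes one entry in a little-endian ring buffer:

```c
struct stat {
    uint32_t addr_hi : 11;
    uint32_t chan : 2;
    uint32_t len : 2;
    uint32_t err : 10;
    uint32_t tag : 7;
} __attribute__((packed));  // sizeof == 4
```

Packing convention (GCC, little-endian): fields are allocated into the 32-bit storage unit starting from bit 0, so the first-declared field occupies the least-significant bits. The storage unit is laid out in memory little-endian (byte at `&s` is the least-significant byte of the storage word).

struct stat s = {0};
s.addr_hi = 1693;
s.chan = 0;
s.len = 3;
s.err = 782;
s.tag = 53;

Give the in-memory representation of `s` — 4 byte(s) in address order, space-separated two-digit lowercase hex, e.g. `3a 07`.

[0+:11] addr_hi=1693 & 0x7ff = 0x69d; word=0x0000069d
[11+:2] chan=0 & 0x3 = 0x0; word=0x0000069d
[13+:2] len=3 & 0x3 = 0x3; word=0x0000669d
[15+:10] err=782 & 0x3ff = 0x30e; word=0x0187669d
[25+:7] tag=53 & 0x7f = 0x35; word=0x6b87669d
word = 0x6b87669d → little-endian bytes:
  [0]=0x9d  [1]=0x66  [2]=0x87  [3]=0x6b

9d 66 87 6b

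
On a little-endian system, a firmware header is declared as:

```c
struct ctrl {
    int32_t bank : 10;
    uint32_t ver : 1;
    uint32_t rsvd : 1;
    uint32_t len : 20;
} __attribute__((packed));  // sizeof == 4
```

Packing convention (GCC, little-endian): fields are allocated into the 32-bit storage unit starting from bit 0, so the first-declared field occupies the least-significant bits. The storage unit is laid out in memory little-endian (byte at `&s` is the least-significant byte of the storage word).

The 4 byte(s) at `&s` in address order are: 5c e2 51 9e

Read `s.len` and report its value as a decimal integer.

[0]=0x5c [1]=0xe2 [2]=0x51 [3]=0x9e (little-endian) → word 0x9e51e25c
bank [0+:10] = (word>>0) & 0x3ff = 604
ver [10+:1] = (word>>10) & 0x1 = 0
rsvd [11+:1] = (word>>11) & 0x1 = 0
len [12+:20] = (word>>12) & 0xfffff = 648478  ←

648478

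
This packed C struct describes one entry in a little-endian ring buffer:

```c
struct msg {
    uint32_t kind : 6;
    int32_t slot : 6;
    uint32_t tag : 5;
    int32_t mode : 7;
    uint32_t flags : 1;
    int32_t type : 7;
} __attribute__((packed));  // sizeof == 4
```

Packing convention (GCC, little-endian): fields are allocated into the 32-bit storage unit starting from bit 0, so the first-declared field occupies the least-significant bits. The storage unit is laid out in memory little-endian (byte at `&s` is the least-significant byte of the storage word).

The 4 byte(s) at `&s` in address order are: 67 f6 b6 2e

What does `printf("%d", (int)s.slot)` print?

[0]=0x67 [1]=0xf6 [2]=0xb6 [3]=0x2e (little-endian) → word 0x2eb6f667
kind [0+:6] = (word>>0) & 0x3f = 39
slot [6+:6] = (word>>6) & 0x3f = 25  ←
tag [12+:5] = (word>>12) & 0x1f = 15
mode [17+:7] = (word>>17) & 0x7f = 91
flags [24+:1] = (word>>24) & 0x1 = 0
type [25+:7] = (word>>25) & 0x7f = 23
slot signed 6b, MSB=0: value = 25

25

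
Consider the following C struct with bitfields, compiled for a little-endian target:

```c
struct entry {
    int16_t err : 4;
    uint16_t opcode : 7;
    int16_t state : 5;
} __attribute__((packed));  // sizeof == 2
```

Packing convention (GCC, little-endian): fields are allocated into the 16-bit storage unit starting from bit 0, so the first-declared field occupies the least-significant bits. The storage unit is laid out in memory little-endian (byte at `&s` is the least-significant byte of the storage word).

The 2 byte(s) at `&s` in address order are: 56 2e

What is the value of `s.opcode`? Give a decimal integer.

[0]=0x56 [1]=0x2e (little-endian) → word 0x2e56
err:4 @ bit 0 → (0x2e56>>0)&0xf = 0x6
opcode:7 @ bit 4 → (0x2e56>>4)&0x7f = 0x65  ←
state:5 @ bit 11 → (0x2e56>>11)&0x1f = 0x5

101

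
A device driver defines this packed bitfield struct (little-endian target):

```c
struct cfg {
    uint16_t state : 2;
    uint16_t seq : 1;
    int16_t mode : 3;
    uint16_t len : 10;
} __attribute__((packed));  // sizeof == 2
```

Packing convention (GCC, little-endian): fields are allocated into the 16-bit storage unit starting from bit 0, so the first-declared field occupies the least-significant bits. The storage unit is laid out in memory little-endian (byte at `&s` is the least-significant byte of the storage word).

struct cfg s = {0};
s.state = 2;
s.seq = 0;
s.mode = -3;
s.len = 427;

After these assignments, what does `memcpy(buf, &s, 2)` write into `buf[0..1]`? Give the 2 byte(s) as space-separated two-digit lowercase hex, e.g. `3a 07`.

[0+:2] state=2 & 0x3 = 0x2; word=0x0002
[2+:1] seq=0 & 0x1 = 0x0; word=0x0002
[3+:3] mode=-3 & 0x7 = 0x5; word=0x002a
[6+:10] len=427 & 0x3ff = 0x1ab; word=0x6aea
word = 0x6aea → little-endian bytes:
  [0]=0xea  [1]=0x6a

ea 6a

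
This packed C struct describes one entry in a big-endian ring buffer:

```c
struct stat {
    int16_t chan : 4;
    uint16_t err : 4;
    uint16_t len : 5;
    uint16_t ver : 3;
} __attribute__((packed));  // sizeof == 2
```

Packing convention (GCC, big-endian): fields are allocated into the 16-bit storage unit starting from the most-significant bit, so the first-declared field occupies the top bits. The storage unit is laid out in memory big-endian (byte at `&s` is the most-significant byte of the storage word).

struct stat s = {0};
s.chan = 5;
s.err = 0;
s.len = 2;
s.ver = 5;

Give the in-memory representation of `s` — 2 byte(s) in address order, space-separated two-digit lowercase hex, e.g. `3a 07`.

50 15

chan:4 = 5 → 0x5 << 12 → word 0x5000
err:4 = 0 → 0x0 << 8 → word 0x5000
len:5 = 2 → 0x2 << 3 → word 0x5010
ver:3 = 5 → 0x5 << 0 → word 0x5015
word = 0x5015 → big-endian bytes:
  [0]=0x50  [1]=0x15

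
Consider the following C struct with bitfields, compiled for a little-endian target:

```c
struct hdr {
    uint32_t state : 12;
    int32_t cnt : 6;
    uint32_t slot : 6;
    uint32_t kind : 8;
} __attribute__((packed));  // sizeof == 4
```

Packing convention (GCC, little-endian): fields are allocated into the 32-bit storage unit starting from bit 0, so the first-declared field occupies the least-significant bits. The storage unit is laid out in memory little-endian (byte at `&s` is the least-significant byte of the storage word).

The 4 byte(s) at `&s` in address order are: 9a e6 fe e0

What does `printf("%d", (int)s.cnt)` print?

-18

[0]=0x9a [1]=0xe6 [2]=0xfe [3]=0xe0 (little-endian) → word 0xe0fee69a
state [0+:12] = (word>>0) & 0xfff = 1690
cnt [12+:6] = (word>>12) & 0x3f = 46  ←
slot [18+:6] = (word>>18) & 0x3f = 63
kind [24+:8] = (word>>24) & 0xff = 224
cnt signed 6b, MSB=1: 46 - 64 = -18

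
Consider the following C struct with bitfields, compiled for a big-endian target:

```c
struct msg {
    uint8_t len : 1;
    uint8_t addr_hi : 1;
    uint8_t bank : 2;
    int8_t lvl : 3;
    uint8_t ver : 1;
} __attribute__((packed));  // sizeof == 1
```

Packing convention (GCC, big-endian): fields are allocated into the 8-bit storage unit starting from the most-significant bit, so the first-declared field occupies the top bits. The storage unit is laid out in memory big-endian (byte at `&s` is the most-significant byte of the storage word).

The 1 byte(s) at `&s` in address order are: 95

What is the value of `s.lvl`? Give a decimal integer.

[0]=0x95 (big-endian) → word 0x95
len [7+:1] = (word>>7) & 0x1 = 1
addr_hi [6+:1] = (word>>6) & 0x1 = 0
bank [4+:2] = (word>>4) & 0x3 = 1
lvl [1+:3] = (word>>1) & 0x7 = 2  ←
ver [0+:1] = (word>>0) & 0x1 = 1
lvl signed 3b, MSB=0: value = 2

2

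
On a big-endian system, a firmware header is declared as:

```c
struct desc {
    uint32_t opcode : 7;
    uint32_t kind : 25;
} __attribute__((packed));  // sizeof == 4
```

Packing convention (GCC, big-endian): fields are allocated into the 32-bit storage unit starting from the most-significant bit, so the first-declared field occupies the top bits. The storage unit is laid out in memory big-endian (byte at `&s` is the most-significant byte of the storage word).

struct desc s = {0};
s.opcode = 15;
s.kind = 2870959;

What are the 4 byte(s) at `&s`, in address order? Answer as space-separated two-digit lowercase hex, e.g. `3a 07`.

opcode:7 = 15 → 0xf << 25 → word 0x1e000000
kind:25 = 2870959 → 0x2bceaf << 0 → word 0x1e2bceaf
word = 0x1e2bceaf → big-endian bytes:
  [0]=0x1e  [1]=0x2b  [2]=0xce  [3]=0xaf

1e 2b ce af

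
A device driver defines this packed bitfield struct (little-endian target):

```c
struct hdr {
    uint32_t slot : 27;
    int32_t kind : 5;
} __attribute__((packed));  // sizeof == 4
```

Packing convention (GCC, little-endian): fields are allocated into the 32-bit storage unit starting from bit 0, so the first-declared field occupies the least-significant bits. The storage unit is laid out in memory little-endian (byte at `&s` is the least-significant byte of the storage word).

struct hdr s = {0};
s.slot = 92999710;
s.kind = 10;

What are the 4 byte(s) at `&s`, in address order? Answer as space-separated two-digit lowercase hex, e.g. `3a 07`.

slot (27b) val=92999710 bits=0x58b101e at bit 0: 0x058b101e
kind (5b) val=10 bits=0xa at bit 27: 0x558b101e
word = 0x558b101e → little-endian bytes:
  [0]=0x1e  [1]=0x10  [2]=0x8b  [3]=0x55

1e 10 8b 55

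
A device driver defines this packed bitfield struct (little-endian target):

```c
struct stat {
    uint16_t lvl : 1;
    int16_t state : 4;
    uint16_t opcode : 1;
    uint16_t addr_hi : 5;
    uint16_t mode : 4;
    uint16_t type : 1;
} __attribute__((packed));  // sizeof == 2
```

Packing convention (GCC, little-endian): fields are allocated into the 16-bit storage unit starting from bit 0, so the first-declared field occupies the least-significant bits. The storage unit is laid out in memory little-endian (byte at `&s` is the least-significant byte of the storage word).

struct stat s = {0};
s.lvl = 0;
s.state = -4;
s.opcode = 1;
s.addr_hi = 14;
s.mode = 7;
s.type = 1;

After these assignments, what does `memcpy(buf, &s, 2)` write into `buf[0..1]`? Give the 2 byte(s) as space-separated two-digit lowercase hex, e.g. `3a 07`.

b8 bb

lvl:1 = 0 → 0x0 << 0 → word 0x0000
state:4 = -4 → 0xc << 1 → word 0x0018
opcode:1 = 1 → 0x1 << 5 → word 0x0038
addr_hi:5 = 14 → 0xe << 6 → word 0x03b8
mode:4 = 7 → 0x7 << 11 → word 0x3bb8
type:1 = 1 → 0x1 << 15 → word 0xbbb8
word = 0xbbb8 → little-endian bytes:
  [0]=0xb8  [1]=0xbb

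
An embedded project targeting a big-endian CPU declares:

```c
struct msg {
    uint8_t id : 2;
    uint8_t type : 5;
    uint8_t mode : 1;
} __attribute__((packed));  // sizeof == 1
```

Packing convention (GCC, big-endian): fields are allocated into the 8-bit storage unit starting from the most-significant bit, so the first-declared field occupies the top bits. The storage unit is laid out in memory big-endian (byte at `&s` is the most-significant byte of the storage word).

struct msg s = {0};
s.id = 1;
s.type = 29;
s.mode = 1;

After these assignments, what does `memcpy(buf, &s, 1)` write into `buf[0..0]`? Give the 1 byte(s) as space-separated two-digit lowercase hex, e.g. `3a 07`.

[6+:2] id=1 & 0x3 = 0x1; word=0x40
[1+:5] type=29 & 0x1f = 0x1d; word=0x7a
[0+:1] mode=1 & 0x1 = 0x1; word=0x7b
word = 0x7b → big-endian bytes:
  [0]=0x7b

7b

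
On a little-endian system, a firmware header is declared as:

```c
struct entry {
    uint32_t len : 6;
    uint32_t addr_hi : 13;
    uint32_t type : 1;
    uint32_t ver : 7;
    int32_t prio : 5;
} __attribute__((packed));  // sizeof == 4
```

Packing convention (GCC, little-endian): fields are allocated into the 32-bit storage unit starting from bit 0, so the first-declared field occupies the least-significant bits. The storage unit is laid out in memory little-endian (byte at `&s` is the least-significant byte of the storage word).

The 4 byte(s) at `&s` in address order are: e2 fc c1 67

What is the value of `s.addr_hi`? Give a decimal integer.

2035

[0]=0xe2 [1]=0xfc [2]=0xc1 [3]=0x67 (little-endian) → word 0x67c1fce2
len [0+:6] = (word>>0) & 0x3f = 34
addr_hi [6+:13] = (word>>6) & 0x1fff = 2035  ←
type [19+:1] = (word>>19) & 0x1 = 0
ver [20+:7] = (word>>20) & 0x7f = 124
prio [27+:5] = (word>>27) & 0x1f = 12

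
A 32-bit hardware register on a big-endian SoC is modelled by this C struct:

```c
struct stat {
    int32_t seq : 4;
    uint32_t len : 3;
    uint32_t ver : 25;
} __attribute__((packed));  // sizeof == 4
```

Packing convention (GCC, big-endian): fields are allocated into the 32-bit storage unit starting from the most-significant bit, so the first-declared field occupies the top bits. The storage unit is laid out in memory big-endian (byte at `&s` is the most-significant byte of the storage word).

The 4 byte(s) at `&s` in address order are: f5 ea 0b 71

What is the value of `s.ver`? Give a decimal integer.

[0]=0xf5 [1]=0xea [2]=0x0b [3]=0x71 (big-endian) → word 0xf5ea0b71
seq [28+:4] = (word>>28) & 0xf = 15
len [25+:3] = (word>>25) & 0x7 = 2
ver [0+:25] = (word>>0) & 0x1ffffff = 32115569  ←

32115569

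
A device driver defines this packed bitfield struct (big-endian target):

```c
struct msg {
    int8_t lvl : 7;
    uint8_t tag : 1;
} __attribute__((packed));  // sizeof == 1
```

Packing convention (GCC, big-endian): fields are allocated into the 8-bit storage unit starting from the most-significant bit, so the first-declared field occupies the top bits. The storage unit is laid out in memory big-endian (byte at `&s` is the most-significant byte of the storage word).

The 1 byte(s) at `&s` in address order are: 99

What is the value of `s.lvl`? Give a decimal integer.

-52

[0]=0x99 (big-endian) → word 0x99
lvl [1+:7] = (word>>1) & 0x7f = 76  ←
tag [0+:1] = (word>>0) & 0x1 = 1
lvl signed 7b, MSB=1: 76 - 128 = -52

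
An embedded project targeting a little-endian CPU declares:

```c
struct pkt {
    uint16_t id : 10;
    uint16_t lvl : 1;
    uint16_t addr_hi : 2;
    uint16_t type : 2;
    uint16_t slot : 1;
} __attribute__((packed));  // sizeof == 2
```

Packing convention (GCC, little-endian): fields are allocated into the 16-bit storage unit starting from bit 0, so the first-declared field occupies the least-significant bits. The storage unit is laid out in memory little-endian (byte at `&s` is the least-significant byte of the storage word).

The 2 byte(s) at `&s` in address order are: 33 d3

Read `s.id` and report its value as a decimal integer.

[0]=0x33 [1]=0xd3 (little-endian) → word 0xd333
id:10 @ bit 0 → (0xd333>>0)&0x3ff = 0x333  ←
lvl:1 @ bit 10 → (0xd333>>10)&0x1 = 0x0
addr_hi:2 @ bit 11 → (0xd333>>11)&0x3 = 0x2
type:2 @ bit 13 → (0xd333>>13)&0x3 = 0x2
slot:1 @ bit 15 → (0xd333>>15)&0x1 = 0x1

819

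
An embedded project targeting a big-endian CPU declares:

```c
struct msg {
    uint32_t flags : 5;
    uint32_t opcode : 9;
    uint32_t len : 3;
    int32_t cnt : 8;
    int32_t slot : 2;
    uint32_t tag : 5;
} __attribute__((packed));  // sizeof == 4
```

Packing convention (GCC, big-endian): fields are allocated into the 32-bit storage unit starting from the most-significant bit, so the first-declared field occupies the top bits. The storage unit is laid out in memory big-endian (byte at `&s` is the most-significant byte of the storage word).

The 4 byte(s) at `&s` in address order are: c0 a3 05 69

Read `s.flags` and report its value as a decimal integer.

[0]=0xc0 [1]=0xa3 [2]=0x05 [3]=0x69 (big-endian) → word 0xc0a30569
flags [27+:5] = (word>>27) & 0x1f = 24  ←
opcode [18+:9] = (word>>18) & 0x1ff = 40
len [15+:3] = (word>>15) & 0x7 = 6
cnt [7+:8] = (word>>7) & 0xff = 10
slot [5+:2] = (word>>5) & 0x3 = 3
tag [0+:5] = (word>>0) & 0x1f = 9

24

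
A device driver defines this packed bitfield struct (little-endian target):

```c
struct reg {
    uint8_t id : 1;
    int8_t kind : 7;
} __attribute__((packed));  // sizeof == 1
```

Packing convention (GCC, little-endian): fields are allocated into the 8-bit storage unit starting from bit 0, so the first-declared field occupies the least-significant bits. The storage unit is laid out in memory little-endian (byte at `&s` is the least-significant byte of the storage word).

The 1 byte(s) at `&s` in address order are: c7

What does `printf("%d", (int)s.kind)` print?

-29

[0]=0xc7 (little-endian) → word 0xc7
id:1 @ bit 0 → (0xc7>>0)&0x1 = 0x1
kind:7 @ bit 1 → (0xc7>>1)&0x7f = 0x63  ←
kind signed 7b, MSB=1: 99 - 128 = -29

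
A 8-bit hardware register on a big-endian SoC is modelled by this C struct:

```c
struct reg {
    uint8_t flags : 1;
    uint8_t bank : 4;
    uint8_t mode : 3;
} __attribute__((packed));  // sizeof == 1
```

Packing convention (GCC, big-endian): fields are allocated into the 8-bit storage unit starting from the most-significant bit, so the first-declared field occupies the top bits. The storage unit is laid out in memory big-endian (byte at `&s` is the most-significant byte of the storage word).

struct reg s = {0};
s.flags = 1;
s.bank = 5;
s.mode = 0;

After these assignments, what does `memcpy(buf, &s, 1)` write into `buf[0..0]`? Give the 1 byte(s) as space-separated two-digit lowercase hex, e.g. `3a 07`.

a8

[7+:1] flags=1 & 0x1 = 0x1; word=0x80
[3+:4] bank=5 & 0xf = 0x5; word=0xa8
[0+:3] mode=0 & 0x7 = 0x0; word=0xa8
word = 0xa8 → big-endian bytes:
  [0]=0xa8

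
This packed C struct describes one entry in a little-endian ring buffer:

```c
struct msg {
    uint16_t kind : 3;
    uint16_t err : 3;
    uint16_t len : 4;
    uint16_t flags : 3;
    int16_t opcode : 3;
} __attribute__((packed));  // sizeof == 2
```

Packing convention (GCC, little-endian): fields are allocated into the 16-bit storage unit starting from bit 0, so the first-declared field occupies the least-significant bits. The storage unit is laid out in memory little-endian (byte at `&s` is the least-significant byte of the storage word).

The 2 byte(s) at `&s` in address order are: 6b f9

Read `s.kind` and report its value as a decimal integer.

[0]=0x6b [1]=0xf9 (little-endian) → word 0xf96b
kind:3 @ bit 0 → (0xf96b>>0)&0x7 = 0x3  ←
err:3 @ bit 3 → (0xf96b>>3)&0x7 = 0x5
len:4 @ bit 6 → (0xf96b>>6)&0xf = 0x5
flags:3 @ bit 10 → (0xf96b>>10)&0x7 = 0x6
opcode:3 @ bit 13 → (0xf96b>>13)&0x7 = 0x7

3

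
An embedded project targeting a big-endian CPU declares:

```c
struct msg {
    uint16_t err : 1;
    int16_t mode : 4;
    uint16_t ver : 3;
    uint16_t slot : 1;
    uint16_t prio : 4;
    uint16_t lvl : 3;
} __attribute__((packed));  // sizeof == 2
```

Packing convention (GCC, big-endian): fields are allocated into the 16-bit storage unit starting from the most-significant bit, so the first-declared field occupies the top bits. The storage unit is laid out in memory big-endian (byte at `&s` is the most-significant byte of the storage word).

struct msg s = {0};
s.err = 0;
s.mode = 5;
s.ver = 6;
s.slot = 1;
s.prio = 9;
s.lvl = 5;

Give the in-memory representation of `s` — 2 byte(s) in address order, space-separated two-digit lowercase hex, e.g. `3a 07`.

[15+:1] err=0 & 0x1 = 0x0; word=0x0000
[11+:4] mode=5 & 0xf = 0x5; word=0x2800
[8+:3] ver=6 & 0x7 = 0x6; word=0x2e00
[7+:1] slot=1 & 0x1 = 0x1; word=0x2e80
[3+:4] prio=9 & 0xf = 0x9; word=0x2ec8
[0+:3] lvl=5 & 0x7 = 0x5; word=0x2ecd
word = 0x2ecd → big-endian bytes:
  [0]=0x2e  [1]=0xcd

2e cd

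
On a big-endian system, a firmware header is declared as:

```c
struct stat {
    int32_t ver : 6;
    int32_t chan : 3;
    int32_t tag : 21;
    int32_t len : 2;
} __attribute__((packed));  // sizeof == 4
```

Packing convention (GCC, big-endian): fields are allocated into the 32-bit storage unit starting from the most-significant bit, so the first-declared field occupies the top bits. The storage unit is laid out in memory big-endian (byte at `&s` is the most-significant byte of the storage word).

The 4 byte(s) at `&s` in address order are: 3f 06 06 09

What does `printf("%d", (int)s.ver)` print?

15

[0]=0x3f [1]=0x06 [2]=0x06 [3]=0x09 (big-endian) → word 0x3f060609
ver [26+:6] = (word>>26) & 0x3f = 15  ←
chan [23+:3] = (word>>23) & 0x7 = 6
tag [2+:21] = (word>>2) & 0x1fffff = 98690
len [0+:2] = (word>>0) & 0x3 = 1
ver signed 6b, MSB=0: value = 15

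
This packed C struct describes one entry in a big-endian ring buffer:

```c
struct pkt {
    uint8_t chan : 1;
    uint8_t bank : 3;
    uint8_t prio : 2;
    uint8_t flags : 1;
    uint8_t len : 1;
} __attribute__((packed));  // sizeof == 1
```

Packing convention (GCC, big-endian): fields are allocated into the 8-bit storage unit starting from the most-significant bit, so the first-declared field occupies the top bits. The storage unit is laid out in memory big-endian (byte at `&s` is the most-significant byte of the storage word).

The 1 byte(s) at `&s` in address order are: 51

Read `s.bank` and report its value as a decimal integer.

[0]=0x51 (big-endian) → word 0x51
chan [7+:1] = (word>>7) & 0x1 = 0
bank [4+:3] = (word>>4) & 0x7 = 5  ←
prio [2+:2] = (word>>2) & 0x3 = 0
flags [1+:1] = (word>>1) & 0x1 = 0
len [0+:1] = (word>>0) & 0x1 = 1

5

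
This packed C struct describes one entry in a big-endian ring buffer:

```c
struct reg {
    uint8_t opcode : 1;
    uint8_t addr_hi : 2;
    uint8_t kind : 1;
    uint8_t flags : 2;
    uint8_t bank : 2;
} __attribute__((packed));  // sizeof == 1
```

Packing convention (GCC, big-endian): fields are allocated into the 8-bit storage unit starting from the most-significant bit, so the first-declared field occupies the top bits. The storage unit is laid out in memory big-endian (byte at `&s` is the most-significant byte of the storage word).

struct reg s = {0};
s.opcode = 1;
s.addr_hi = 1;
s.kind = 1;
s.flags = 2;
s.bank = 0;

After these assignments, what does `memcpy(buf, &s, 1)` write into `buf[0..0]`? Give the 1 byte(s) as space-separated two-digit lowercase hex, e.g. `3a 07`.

b8

[7+:1] opcode=1 & 0x1 = 0x1; word=0x80
[5+:2] addr_hi=1 & 0x3 = 0x1; word=0xa0
[4+:1] kind=1 & 0x1 = 0x1; word=0xb0
[2+:2] flags=2 & 0x3 = 0x2; word=0xb8
[0+:2] bank=0 & 0x3 = 0x0; word=0xb8
word = 0xb8 → big-endian bytes:
  [0]=0xb8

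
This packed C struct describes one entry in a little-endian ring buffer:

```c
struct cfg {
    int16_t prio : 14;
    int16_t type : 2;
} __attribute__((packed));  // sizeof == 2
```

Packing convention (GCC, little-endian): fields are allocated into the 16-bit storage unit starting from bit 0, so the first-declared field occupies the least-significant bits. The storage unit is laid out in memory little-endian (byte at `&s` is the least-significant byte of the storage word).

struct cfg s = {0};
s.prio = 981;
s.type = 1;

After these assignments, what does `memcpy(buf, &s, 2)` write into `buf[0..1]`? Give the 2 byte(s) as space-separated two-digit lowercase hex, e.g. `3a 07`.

d5 43

prio:14 = 981 → 0x3d5 << 0 → word 0x03d5
type:2 = 1 → 0x1 << 14 → word 0x43d5
word = 0x43d5 → little-endian bytes:
  [0]=0xd5  [1]=0x43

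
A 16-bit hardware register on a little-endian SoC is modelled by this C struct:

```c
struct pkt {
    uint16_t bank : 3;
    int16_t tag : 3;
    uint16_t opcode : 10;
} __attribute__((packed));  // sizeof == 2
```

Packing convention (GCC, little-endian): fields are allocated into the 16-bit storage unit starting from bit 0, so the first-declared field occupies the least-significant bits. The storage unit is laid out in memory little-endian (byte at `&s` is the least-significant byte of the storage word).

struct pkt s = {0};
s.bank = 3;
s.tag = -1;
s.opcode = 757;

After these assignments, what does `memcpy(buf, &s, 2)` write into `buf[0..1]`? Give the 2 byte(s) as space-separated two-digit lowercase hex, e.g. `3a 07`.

7b bd

[0+:3] bank=3 & 0x7 = 0x3; word=0x0003
[3+:3] tag=-1 & 0x7 = 0x7; word=0x003b
[6+:10] opcode=757 & 0x3ff = 0x2f5; word=0xbd7b
word = 0xbd7b → little-endian bytes:
  [0]=0x7b  [1]=0xbd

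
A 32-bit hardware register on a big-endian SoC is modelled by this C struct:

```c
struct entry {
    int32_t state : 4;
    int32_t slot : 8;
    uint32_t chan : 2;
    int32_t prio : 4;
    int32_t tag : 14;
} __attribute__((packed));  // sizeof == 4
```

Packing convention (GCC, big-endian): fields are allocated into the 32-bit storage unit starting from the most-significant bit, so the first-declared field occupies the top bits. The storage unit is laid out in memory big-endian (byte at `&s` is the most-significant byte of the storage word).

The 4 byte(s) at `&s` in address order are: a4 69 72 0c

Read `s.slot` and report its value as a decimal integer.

[0]=0xa4 [1]=0x69 [2]=0x72 [3]=0x0c (big-endian) → word 0xa469720c
state [28+:4] = (word>>28) & 0xf = 10
slot [20+:8] = (word>>20) & 0xff = 70  ←
chan [18+:2] = (word>>18) & 0x3 = 2
prio [14+:4] = (word>>14) & 0xf = 5
tag [0+:14] = (word>>0) & 0x3fff = 12812
slot signed 8b, MSB=0: value = 70

70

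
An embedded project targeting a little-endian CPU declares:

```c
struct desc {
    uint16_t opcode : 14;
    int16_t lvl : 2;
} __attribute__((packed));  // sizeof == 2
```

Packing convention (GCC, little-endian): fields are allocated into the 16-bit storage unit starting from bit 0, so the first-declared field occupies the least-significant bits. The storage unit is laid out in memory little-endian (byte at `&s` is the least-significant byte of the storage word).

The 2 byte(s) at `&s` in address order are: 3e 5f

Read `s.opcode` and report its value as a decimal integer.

7998

[0]=0x3e [1]=0x5f (little-endian) → word 0x5f3e
opcode [0+:14] = (word>>0) & 0x3fff = 7998  ←
lvl [14+:2] = (word>>14) & 0x3 = 1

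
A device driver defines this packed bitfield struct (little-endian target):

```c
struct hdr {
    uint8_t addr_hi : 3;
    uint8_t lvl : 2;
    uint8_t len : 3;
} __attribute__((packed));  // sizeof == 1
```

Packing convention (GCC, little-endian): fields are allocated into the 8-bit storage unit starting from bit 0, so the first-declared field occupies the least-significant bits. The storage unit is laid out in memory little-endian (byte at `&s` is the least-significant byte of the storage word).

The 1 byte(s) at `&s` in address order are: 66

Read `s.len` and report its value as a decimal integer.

3

[0]=0x66 (little-endian) → word 0x66
addr_hi [0+:3] = (word>>0) & 0x7 = 6
lvl [3+:2] = (word>>3) & 0x3 = 0
len [5+:3] = (word>>5) & 0x7 = 3  ←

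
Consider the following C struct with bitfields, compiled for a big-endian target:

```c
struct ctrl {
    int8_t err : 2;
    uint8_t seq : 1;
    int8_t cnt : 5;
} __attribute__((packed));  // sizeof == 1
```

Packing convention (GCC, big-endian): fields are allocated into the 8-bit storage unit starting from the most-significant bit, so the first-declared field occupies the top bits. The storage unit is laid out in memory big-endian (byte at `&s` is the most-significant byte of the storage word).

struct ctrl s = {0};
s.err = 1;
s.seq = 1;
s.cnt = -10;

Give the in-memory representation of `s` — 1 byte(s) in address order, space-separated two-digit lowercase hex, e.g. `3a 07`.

76

[6+:2] err=1 & 0x3 = 0x1; word=0x40
[5+:1] seq=1 & 0x1 = 0x1; word=0x60
[0+:5] cnt=-10 & 0x1f = 0x16; word=0x76
word = 0x76 → big-endian bytes:
  [0]=0x76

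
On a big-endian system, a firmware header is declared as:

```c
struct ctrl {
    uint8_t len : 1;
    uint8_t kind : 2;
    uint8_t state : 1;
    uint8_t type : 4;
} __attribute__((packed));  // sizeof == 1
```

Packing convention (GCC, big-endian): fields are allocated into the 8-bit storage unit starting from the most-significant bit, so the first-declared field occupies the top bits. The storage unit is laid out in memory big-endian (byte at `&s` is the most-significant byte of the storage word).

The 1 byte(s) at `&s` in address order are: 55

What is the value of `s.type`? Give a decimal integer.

[0]=0x55 (big-endian) → word 0x55
len [7+:1] = (word>>7) & 0x1 = 0
kind [5+:2] = (word>>5) & 0x3 = 2
state [4+:1] = (word>>4) & 0x1 = 1
type [0+:4] = (word>>0) & 0xf = 5  ←

5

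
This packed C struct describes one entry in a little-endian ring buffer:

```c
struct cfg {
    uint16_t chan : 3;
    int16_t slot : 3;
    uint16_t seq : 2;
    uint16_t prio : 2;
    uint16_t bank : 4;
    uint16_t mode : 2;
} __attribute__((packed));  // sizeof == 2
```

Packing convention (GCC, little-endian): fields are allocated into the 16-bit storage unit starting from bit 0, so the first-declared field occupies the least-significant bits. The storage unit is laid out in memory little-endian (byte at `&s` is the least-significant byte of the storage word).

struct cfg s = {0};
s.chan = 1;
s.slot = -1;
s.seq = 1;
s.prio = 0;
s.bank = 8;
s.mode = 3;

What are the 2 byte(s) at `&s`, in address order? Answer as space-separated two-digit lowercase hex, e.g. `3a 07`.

79 e0

chan:3 = 1 → 0x1 << 0 → word 0x0001
slot:3 = -1 → 0x7 << 3 → word 0x0039
seq:2 = 1 → 0x1 << 6 → word 0x0079
prio:2 = 0 → 0x0 << 8 → word 0x0079
bank:4 = 8 → 0x8 << 10 → word 0x2079
mode:2 = 3 → 0x3 << 14 → word 0xe079
word = 0xe079 → little-endian bytes:
  [0]=0x79  [1]=0xe0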